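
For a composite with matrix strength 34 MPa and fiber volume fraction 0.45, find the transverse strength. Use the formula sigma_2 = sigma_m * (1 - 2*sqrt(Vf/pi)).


factor = 1 - 2*sqrt(0.45/pi) = 0.2431
sigma_2 = 34 * 0.2431 = 8.26 MPa

8.26 MPa


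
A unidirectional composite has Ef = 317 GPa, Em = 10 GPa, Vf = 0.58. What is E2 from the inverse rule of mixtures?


1/E2 = Vf/Ef + (1-Vf)/Em = 0.58/317 + 0.42/10
E2 = 22.82 GPa

22.82 GPa


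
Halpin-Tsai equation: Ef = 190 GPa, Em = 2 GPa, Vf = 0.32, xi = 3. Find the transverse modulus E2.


eta = (Ef/Em - 1)/(Ef/Em + xi) = (95.0 - 1)/(95.0 + 3) = 0.9592
E2 = Em*(1+xi*eta*Vf)/(1-eta*Vf) = 5.54 GPa

5.54 GPa


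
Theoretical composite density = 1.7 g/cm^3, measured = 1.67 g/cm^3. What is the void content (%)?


Void% = (rho_theo - rho_actual)/rho_theo * 100 = (1.7 - 1.67)/1.7 * 100 = 1.76%

1.76%


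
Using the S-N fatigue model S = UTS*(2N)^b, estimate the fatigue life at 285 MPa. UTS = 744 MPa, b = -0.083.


N = 0.5 * (S/UTS)^(1/b) = 0.5 * (285/744)^(1/-0.083) = 52455.3986 cycles

52455.3986 cycles


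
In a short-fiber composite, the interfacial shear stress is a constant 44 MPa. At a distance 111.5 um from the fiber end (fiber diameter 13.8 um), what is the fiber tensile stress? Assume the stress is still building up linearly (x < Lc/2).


Force balance: sigma_f * (pi*d^2/4) = tau * (pi*d) * x  ->  sigma_f = 4 * tau * x / d
sigma_f = 4 * 44 * 111.5 / 13.8 = 1422.0 MPa

1422.0 MPa


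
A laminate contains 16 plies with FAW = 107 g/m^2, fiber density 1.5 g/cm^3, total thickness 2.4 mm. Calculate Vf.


Vf = n * FAW / (rho_f * h * 1000) = 16 * 107 / (1.5 * 2.4 * 1000) = 0.4756

0.4756


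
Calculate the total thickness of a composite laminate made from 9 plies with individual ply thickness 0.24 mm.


h = n * t_ply = 9 * 0.24 = 2.16 mm

2.16 mm


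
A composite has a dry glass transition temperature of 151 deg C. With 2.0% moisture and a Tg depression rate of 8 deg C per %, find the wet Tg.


Tg_wet = Tg_dry - k*moisture = 151 - 8*2.0 = 135.0 deg C

135.0 deg C


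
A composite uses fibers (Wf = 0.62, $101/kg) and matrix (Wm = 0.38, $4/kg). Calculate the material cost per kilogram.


Cost = cost_f*Wf + cost_m*Wm = 101*0.62 + 4*0.38 = $64.14/kg

$64.14/kg


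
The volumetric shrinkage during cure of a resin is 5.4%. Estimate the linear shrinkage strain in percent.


Linear shrinkage ≈ vol_shrink/3 = 5.4/3 = 1.8%

1.8%


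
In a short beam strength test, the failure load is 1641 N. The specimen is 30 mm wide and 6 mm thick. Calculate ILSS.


ILSS = 3F/(4bh) = 3*1641/(4*30*6) = 6.84 MPa

6.84 MPa


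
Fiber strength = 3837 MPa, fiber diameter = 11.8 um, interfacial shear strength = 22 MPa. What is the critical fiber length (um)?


Lc = sigma_f * d / (2 * tau_i) = 3837 * 11.8 / (2 * 22) = 1029.0 um

1029.0 um


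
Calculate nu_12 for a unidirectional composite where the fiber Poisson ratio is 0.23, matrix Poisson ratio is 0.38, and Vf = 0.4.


nu_12 = nu_f*Vf + nu_m*(1-Vf) = 0.23*0.4 + 0.38*0.6 = 0.32

0.32


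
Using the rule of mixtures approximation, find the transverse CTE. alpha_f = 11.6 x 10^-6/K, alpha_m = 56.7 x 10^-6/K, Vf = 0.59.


alpha_2 = alpha_f*Vf + alpha_m*(1-Vf) = 11.6*0.59 + 56.7*0.41 = 30.1 x 10^-6/K

30.1 x 10^-6/K


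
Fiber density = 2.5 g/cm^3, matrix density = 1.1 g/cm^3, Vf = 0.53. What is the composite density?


rho_c = rho_f*Vf + rho_m*(1-Vf) = 2.5*0.53 + 1.1*0.47 = 1.842 g/cm^3

1.842 g/cm^3


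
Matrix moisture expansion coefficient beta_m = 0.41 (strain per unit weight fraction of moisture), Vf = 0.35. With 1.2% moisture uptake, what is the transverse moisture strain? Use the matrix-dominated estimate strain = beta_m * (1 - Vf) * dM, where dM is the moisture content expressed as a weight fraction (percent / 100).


dM = 1.2/100 = 0.012
strain = beta_m * (1-Vf) * dM = 0.41 * 0.65 * 0.012 = 0.003198

0.003198


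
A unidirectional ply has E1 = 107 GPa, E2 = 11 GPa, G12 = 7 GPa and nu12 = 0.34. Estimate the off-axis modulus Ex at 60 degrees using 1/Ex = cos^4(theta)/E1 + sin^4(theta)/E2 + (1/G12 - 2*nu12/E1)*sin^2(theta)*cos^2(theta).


cos^4(60) = 0.0625, sin^4(60) = 0.5625, sin^2(60)*cos^2(60) = 0.1875
1/G12 - 2*nu12/E1 = 1/7 - 2*0.34/107 = 0.136502 GPa^-1
1/Ex = 0.0625/107 + 0.5625/11 + 0.136502*0.1875 = 0.0773146 GPa^-1
Ex = 12.93 GPa

12.93 GPa


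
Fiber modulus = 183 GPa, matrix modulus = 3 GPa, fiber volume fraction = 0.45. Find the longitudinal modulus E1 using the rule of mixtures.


E1 = Ef*Vf + Em*(1-Vf) = 183*0.45 + 3*0.55 = 84.0 GPa

84.0 GPa


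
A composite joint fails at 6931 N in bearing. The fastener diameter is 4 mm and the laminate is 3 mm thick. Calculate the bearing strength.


sigma_br = F/(d*h) = 6931/(4*3) = 577.6 MPa

577.6 MPa


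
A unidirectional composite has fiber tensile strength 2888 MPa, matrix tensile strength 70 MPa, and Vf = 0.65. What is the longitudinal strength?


sigma_1 = sigma_f*Vf + sigma_m*(1-Vf) = 2888*0.65 + 70*0.35 = 1901.7 MPa

1901.7 MPa


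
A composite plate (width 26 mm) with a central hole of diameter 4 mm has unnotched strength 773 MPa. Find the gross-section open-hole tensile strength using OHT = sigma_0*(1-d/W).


OHT = sigma_0*(1-d/W) = 773*(1-4/26) = 654.1 MPa

654.1 MPa


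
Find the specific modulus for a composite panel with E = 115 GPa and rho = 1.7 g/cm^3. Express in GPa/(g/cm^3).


Specific stiffness = E/rho = 115/1.7 = 67.6 GPa/(g/cm^3)

67.6 GPa/(g/cm^3)


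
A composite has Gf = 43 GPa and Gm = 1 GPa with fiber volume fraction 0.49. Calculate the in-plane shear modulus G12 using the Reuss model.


1/G12 = Vf/Gf + (1-Vf)/Gm = 0.49/43 + 0.51/1
G12 = 1.92 GPa

1.92 GPa


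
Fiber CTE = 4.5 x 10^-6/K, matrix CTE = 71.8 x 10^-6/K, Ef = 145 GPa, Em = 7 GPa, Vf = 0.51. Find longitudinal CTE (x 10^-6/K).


E1 = Ef*Vf + Em*(1-Vf) = 77.38
alpha_1 = (alpha_f*Ef*Vf + alpha_m*Em*(1-Vf))/E1 = 7.48 x 10^-6/K

7.48 x 10^-6/K


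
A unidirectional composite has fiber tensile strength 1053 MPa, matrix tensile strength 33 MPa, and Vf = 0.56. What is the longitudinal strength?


sigma_1 = sigma_f*Vf + sigma_m*(1-Vf) = 1053*0.56 + 33*0.44 = 604.2 MPa

604.2 MPa


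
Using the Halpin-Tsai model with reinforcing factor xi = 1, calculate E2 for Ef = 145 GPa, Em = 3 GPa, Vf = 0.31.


eta = (Ef/Em - 1)/(Ef/Em + xi) = (48.3333 - 1)/(48.3333 + 1) = 0.9595
E2 = Em*(1+xi*eta*Vf)/(1-eta*Vf) = 5.54 GPa

5.54 GPa


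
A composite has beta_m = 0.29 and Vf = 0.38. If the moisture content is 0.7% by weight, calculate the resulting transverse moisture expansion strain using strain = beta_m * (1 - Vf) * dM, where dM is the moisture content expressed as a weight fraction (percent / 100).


dM = 0.7/100 = 0.007
strain = beta_m * (1-Vf) * dM = 0.29 * 0.62 * 0.007 = 0.0012586

0.0012586


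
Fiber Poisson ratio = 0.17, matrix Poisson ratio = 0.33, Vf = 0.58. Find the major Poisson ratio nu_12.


nu_12 = nu_f*Vf + nu_m*(1-Vf) = 0.17*0.58 + 0.33*0.42 = 0.2372

0.2372


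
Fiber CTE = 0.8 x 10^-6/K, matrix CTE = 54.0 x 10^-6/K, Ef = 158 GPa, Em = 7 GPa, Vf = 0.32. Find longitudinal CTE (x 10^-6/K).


E1 = Ef*Vf + Em*(1-Vf) = 55.32
alpha_1 = (alpha_f*Ef*Vf + alpha_m*Em*(1-Vf))/E1 = 5.38 x 10^-6/K

5.38 x 10^-6/K


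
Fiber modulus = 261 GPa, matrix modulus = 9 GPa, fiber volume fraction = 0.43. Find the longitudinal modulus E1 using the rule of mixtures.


E1 = Ef*Vf + Em*(1-Vf) = 261*0.43 + 9*0.57 = 117.36 GPa

117.36 GPa


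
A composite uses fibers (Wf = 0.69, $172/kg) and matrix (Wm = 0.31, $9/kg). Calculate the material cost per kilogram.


Cost = cost_f*Wf + cost_m*Wm = 172*0.69 + 9*0.31 = $121.47/kg

$121.47/kg


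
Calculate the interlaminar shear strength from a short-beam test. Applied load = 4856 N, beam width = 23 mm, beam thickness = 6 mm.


ILSS = 3F/(4bh) = 3*4856/(4*23*6) = 26.39 MPa

26.39 MPa


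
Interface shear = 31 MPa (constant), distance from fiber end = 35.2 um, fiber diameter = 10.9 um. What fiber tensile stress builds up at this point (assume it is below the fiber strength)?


Force balance: sigma_f * (pi*d^2/4) = tau * (pi*d) * x  ->  sigma_f = 4 * tau * x / d
sigma_f = 4 * 31 * 35.2 / 10.9 = 400.4 MPa

400.4 MPa


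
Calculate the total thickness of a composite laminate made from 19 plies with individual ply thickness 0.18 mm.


h = n * t_ply = 19 * 0.18 = 3.42 mm

3.42 mm


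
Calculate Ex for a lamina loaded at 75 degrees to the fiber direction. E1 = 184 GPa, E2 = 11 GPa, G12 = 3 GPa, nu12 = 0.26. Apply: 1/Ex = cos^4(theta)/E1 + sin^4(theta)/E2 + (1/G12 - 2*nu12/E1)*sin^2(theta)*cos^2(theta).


cos^4(75) = 0.004487, sin^4(75) = 0.870513, sin^2(75)*cos^2(75) = 0.0625
1/G12 - 2*nu12/E1 = 1/3 - 2*0.26/184 = 0.330507 GPa^-1
1/Ex = 0.004487/184 + 0.870513/11 + 0.330507*0.0625 = 0.0998186 GPa^-1
Ex = 10.02 GPa

10.02 GPa


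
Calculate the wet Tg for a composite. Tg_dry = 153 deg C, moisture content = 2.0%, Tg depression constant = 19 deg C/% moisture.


Tg_wet = Tg_dry - k*moisture = 153 - 19*2.0 = 115.0 deg C

115.0 deg C


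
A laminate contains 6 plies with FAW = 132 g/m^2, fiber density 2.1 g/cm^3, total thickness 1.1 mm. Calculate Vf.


Vf = n * FAW / (rho_f * h * 1000) = 6 * 132 / (2.1 * 1.1 * 1000) = 0.3429

0.3429


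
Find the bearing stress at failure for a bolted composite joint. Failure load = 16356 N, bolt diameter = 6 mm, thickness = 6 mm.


sigma_br = F/(d*h) = 16356/(6*6) = 454.3 MPa

454.3 MPa


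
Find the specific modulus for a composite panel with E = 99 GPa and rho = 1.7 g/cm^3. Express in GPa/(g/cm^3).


Specific stiffness = E/rho = 99/1.7 = 58.2 GPa/(g/cm^3)

58.2 GPa/(g/cm^3)


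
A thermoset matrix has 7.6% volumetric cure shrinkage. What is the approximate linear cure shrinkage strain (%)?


Linear shrinkage ≈ vol_shrink/3 = 7.6/3 = 2.533%

2.533%


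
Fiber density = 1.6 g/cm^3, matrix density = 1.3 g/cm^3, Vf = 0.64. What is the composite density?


rho_c = rho_f*Vf + rho_m*(1-Vf) = 1.6*0.64 + 1.3*0.36 = 1.492 g/cm^3

1.492 g/cm^3


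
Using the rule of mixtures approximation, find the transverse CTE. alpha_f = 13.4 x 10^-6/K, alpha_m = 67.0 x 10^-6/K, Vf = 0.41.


alpha_2 = alpha_f*Vf + alpha_m*(1-Vf) = 13.4*0.41 + 67.0*0.59 = 45.0 x 10^-6/K

45.0 x 10^-6/K


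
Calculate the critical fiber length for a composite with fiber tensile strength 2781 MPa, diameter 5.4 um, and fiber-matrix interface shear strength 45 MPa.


Lc = sigma_f * d / (2 * tau_i) = 2781 * 5.4 / (2 * 45) = 166.9 um

166.9 um


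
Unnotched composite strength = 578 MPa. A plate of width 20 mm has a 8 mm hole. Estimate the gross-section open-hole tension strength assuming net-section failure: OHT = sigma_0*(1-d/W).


OHT = sigma_0*(1-d/W) = 578*(1-8/20) = 346.8 MPa

346.8 MPa


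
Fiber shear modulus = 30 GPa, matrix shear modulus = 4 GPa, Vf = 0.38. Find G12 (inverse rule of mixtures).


1/G12 = Vf/Gf + (1-Vf)/Gm = 0.38/30 + 0.62/4
G12 = 5.96 GPa

5.96 GPa


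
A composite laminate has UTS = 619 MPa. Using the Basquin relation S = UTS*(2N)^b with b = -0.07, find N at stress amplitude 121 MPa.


N = 0.5 * (S/UTS)^(1/b) = 0.5 * (121/619)^(1/-0.07) = 6.7018e+09 cycles

6.7018e+09 cycles


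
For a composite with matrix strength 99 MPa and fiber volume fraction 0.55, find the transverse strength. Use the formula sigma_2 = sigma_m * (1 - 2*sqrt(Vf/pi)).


factor = 1 - 2*sqrt(0.55/pi) = 0.1632
sigma_2 = 99 * 0.1632 = 16.15 MPa

16.15 MPa


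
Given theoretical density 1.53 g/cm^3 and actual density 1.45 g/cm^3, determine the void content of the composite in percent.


Void% = (rho_theo - rho_actual)/rho_theo * 100 = (1.53 - 1.45)/1.53 * 100 = 5.23%

5.23%


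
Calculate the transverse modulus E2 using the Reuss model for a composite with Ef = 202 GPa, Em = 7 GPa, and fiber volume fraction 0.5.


1/E2 = Vf/Ef + (1-Vf)/Em = 0.5/202 + 0.5/7
E2 = 13.53 GPa

13.53 GPa


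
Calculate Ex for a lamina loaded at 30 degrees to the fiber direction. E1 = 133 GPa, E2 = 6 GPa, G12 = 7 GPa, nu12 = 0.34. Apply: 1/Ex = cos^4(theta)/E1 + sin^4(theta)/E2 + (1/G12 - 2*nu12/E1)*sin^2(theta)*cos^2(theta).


cos^4(30) = 0.5625, sin^4(30) = 0.0625, sin^2(30)*cos^2(30) = 0.1875
1/G12 - 2*nu12/E1 = 1/7 - 2*0.34/133 = 0.137744 GPa^-1
1/Ex = 0.5625/133 + 0.0625/6 + 0.137744*0.1875 = 0.0404731 GPa^-1
Ex = 24.71 GPa

24.71 GPa


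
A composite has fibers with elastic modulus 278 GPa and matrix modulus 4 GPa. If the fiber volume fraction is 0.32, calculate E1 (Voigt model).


E1 = Ef*Vf + Em*(1-Vf) = 278*0.32 + 4*0.68 = 91.68 GPa

91.68 GPa


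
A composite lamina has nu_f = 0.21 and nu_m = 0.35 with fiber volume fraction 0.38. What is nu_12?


nu_12 = nu_f*Vf + nu_m*(1-Vf) = 0.21*0.38 + 0.35*0.62 = 0.2968

0.2968


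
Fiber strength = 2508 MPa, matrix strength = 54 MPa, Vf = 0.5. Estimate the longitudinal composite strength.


sigma_1 = sigma_f*Vf + sigma_m*(1-Vf) = 2508*0.5 + 54*0.5 = 1281.0 MPa

1281.0 MPa


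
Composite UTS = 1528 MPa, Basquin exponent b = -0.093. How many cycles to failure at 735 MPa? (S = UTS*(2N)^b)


N = 0.5 * (S/UTS)^(1/b) = 0.5 * (735/1528)^(1/-0.093) = 1307.8609 cycles

1307.8609 cycles


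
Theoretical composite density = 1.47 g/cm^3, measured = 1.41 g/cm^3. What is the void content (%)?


Void% = (rho_theo - rho_actual)/rho_theo * 100 = (1.47 - 1.41)/1.47 * 100 = 4.08%

4.08%


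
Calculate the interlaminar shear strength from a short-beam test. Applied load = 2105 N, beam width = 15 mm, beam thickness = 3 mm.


ILSS = 3F/(4bh) = 3*2105/(4*15*3) = 35.08 MPa

35.08 MPa


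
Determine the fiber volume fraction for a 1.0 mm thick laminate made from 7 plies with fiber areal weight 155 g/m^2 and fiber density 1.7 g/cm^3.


Vf = n * FAW / (rho_f * h * 1000) = 7 * 155 / (1.7 * 1.0 * 1000) = 0.6382

0.6382


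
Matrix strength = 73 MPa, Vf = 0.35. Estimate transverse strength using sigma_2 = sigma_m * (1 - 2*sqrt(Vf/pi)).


factor = 1 - 2*sqrt(0.35/pi) = 0.3324
sigma_2 = 73 * 0.3324 = 24.27 MPa

24.27 MPa


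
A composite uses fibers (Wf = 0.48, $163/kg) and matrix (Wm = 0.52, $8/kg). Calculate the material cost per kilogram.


Cost = cost_f*Wf + cost_m*Wm = 163*0.48 + 8*0.52 = $82.4/kg

$82.4/kg


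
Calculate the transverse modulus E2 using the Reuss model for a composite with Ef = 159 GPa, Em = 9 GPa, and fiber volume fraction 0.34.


1/E2 = Vf/Ef + (1-Vf)/Em = 0.34/159 + 0.66/9
E2 = 13.25 GPa

13.25 GPa


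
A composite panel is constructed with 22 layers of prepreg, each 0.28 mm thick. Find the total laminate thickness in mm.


h = n * t_ply = 22 * 0.28 = 6.16 mm

6.16 mm


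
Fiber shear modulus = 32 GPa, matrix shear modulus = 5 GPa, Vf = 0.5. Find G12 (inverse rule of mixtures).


1/G12 = Vf/Gf + (1-Vf)/Gm = 0.5/32 + 0.5/5
G12 = 8.65 GPa

8.65 GPa


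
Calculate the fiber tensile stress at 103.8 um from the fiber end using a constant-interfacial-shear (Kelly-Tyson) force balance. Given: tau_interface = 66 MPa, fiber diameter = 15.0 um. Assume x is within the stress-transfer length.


Force balance: sigma_f * (pi*d^2/4) = tau * (pi*d) * x  ->  sigma_f = 4 * tau * x / d
sigma_f = 4 * 66 * 103.8 / 15.0 = 1826.9 MPa

1826.9 MPa


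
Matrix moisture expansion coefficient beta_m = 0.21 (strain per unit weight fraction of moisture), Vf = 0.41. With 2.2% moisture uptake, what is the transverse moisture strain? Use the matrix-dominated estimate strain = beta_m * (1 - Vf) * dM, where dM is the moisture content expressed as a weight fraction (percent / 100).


dM = 2.2/100 = 0.022
strain = beta_m * (1-Vf) * dM = 0.21 * 0.59 * 0.022 = 0.0027258

0.0027258


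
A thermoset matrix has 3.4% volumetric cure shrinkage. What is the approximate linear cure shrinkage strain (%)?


Linear shrinkage ≈ vol_shrink/3 = 3.4/3 = 1.133%

1.133%


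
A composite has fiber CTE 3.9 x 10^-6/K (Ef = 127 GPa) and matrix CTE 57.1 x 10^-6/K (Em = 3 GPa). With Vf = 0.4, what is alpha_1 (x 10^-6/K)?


E1 = Ef*Vf + Em*(1-Vf) = 52.6
alpha_1 = (alpha_f*Ef*Vf + alpha_m*Em*(1-Vf))/E1 = 5.72 x 10^-6/K

5.72 x 10^-6/K


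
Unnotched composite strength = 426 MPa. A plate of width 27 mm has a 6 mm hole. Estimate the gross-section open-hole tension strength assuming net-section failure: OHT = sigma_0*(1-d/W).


OHT = sigma_0*(1-d/W) = 426*(1-6/27) = 331.3 MPa

331.3 MPa


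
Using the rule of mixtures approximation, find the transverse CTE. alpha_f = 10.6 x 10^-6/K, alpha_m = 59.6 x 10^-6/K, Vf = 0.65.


alpha_2 = alpha_f*Vf + alpha_m*(1-Vf) = 10.6*0.65 + 59.6*0.35 = 27.8 x 10^-6/K

27.8 x 10^-6/K


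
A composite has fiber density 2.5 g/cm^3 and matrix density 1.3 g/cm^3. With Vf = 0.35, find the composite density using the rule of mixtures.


rho_c = rho_f*Vf + rho_m*(1-Vf) = 2.5*0.35 + 1.3*0.65 = 1.72 g/cm^3

1.72 g/cm^3


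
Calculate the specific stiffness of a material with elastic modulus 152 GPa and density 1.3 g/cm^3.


Specific stiffness = E/rho = 152/1.3 = 116.9 GPa/(g/cm^3)

116.9 GPa/(g/cm^3)


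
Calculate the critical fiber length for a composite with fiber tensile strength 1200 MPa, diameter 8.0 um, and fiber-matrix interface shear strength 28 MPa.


Lc = sigma_f * d / (2 * tau_i) = 1200 * 8.0 / (2 * 28) = 171.4 um

171.4 um


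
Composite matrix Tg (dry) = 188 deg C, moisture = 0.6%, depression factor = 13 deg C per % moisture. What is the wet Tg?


Tg_wet = Tg_dry - k*moisture = 188 - 13*0.6 = 180.2 deg C

180.2 deg C


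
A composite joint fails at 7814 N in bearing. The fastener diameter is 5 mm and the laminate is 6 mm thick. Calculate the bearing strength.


sigma_br = F/(d*h) = 7814/(5*6) = 260.5 MPa

260.5 MPa


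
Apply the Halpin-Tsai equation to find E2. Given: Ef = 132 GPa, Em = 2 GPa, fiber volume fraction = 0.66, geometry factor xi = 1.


eta = (Ef/Em - 1)/(Ef/Em + xi) = (66.0 - 1)/(66.0 + 1) = 0.9701
E2 = Em*(1+xi*eta*Vf)/(1-eta*Vf) = 9.12 GPa

9.12 GPa


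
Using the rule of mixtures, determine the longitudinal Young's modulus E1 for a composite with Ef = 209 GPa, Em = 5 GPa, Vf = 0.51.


E1 = Ef*Vf + Em*(1-Vf) = 209*0.51 + 5*0.49 = 109.04 GPa

109.04 GPa


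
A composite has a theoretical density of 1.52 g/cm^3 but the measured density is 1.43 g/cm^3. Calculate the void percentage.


Void% = (rho_theo - rho_actual)/rho_theo * 100 = (1.52 - 1.43)/1.52 * 100 = 5.92%

5.92%


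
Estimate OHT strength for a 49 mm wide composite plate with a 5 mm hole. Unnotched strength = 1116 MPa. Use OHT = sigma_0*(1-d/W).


OHT = sigma_0*(1-d/W) = 1116*(1-5/49) = 1002.1 MPa

1002.1 MPa


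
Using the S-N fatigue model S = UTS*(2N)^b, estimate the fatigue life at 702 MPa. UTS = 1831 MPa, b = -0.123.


N = 0.5 * (S/UTS)^(1/b) = 0.5 * (702/1831)^(1/-0.123) = 1213.2195 cycles

1213.2195 cycles


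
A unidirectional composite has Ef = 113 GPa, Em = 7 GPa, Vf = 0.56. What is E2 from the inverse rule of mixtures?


1/E2 = Vf/Ef + (1-Vf)/Em = 0.56/113 + 0.44/7
E2 = 14.75 GPa

14.75 GPa


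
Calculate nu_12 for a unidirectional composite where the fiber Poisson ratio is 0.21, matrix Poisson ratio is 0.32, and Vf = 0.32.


nu_12 = nu_f*Vf + nu_m*(1-Vf) = 0.21*0.32 + 0.32*0.68 = 0.2848

0.2848


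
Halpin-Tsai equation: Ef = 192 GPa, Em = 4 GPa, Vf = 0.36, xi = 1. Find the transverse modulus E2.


eta = (Ef/Em - 1)/(Ef/Em + xi) = (48.0 - 1)/(48.0 + 1) = 0.9592
E2 = Em*(1+xi*eta*Vf)/(1-eta*Vf) = 8.22 GPa

8.22 GPa


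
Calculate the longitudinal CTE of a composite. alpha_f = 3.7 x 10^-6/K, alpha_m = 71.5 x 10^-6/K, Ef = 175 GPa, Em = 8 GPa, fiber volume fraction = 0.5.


E1 = Ef*Vf + Em*(1-Vf) = 91.5
alpha_1 = (alpha_f*Ef*Vf + alpha_m*Em*(1-Vf))/E1 = 6.66 x 10^-6/K

6.66 x 10^-6/K


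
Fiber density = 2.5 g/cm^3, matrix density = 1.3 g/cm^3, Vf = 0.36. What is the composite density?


rho_c = rho_f*Vf + rho_m*(1-Vf) = 2.5*0.36 + 1.3*0.64 = 1.732 g/cm^3

1.732 g/cm^3


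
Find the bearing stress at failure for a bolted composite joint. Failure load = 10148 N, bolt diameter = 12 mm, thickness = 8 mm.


sigma_br = F/(d*h) = 10148/(12*8) = 105.7 MPa

105.7 MPa


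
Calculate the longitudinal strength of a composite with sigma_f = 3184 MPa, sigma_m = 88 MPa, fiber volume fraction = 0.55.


sigma_1 = sigma_f*Vf + sigma_m*(1-Vf) = 3184*0.55 + 88*0.45 = 1790.8 MPa

1790.8 MPa


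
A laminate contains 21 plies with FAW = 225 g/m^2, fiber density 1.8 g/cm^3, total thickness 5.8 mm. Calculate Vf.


Vf = n * FAW / (rho_f * h * 1000) = 21 * 225 / (1.8 * 5.8 * 1000) = 0.4526

0.4526


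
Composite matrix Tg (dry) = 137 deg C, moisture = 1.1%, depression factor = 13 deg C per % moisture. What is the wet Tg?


Tg_wet = Tg_dry - k*moisture = 137 - 13*1.1 = 122.7 deg C

122.7 deg C


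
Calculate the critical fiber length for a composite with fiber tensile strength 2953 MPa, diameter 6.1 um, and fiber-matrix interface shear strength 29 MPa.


Lc = sigma_f * d / (2 * tau_i) = 2953 * 6.1 / (2 * 29) = 310.6 um

310.6 um


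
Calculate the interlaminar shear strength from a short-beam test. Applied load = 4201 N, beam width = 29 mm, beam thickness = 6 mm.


ILSS = 3F/(4bh) = 3*4201/(4*29*6) = 18.11 MPa

18.11 MPa


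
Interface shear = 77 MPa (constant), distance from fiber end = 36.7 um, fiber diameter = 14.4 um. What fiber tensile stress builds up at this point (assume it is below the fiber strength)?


Force balance: sigma_f * (pi*d^2/4) = tau * (pi*d) * x  ->  sigma_f = 4 * tau * x / d
sigma_f = 4 * 77 * 36.7 / 14.4 = 785.0 MPa

785.0 MPa


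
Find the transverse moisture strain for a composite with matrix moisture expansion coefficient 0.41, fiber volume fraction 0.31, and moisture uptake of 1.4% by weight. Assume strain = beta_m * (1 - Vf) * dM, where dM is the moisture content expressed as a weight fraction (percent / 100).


dM = 1.4/100 = 0.014
strain = beta_m * (1-Vf) * dM = 0.41 * 0.69 * 0.014 = 0.0039606

0.0039606


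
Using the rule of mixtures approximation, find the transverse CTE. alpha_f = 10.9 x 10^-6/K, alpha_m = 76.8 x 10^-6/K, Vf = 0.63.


alpha_2 = alpha_f*Vf + alpha_m*(1-Vf) = 10.9*0.63 + 76.8*0.37 = 35.3 x 10^-6/K

35.3 x 10^-6/K


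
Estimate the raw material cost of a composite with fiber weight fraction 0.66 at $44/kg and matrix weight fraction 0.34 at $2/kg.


Cost = cost_f*Wf + cost_m*Wm = 44*0.66 + 2*0.34 = $29.72/kg

$29.72/kg


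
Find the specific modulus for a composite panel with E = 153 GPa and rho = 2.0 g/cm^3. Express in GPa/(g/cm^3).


Specific stiffness = E/rho = 153/2.0 = 76.5 GPa/(g/cm^3)

76.5 GPa/(g/cm^3)


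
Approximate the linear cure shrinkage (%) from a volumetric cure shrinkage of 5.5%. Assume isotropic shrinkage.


Linear shrinkage ≈ vol_shrink/3 = 5.5/3 = 1.833%

1.833%


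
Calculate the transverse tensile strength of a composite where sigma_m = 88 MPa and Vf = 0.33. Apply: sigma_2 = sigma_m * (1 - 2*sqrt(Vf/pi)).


factor = 1 - 2*sqrt(0.33/pi) = 0.3518
sigma_2 = 88 * 0.3518 = 30.96 MPa

30.96 MPa


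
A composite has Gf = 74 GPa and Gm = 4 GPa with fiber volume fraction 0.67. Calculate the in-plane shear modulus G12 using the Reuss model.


1/G12 = Vf/Gf + (1-Vf)/Gm = 0.67/74 + 0.33/4
G12 = 10.92 GPa

10.92 GPa


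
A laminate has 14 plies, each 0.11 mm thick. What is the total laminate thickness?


h = n * t_ply = 14 * 0.11 = 1.54 mm

1.54 mm


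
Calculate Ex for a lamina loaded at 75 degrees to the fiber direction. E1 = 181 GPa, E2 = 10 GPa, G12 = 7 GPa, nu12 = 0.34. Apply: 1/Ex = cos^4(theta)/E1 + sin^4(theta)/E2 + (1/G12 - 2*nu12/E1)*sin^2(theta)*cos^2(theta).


cos^4(75) = 0.004487, sin^4(75) = 0.870513, sin^2(75)*cos^2(75) = 0.0625
1/G12 - 2*nu12/E1 = 1/7 - 2*0.34/181 = 0.1391 GPa^-1
1/Ex = 0.004487/181 + 0.870513/10 + 0.1391*0.0625 = 0.0957698 GPa^-1
Ex = 10.44 GPa

10.44 GPa


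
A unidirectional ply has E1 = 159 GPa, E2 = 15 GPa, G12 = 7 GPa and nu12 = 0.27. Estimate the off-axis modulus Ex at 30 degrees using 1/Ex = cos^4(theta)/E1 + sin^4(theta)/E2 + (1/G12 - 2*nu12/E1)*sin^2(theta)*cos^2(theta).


cos^4(30) = 0.5625, sin^4(30) = 0.0625, sin^2(30)*cos^2(30) = 0.1875
1/G12 - 2*nu12/E1 = 1/7 - 2*0.27/159 = 0.139461 GPa^-1
1/Ex = 0.5625/159 + 0.0625/15 + 0.139461*0.1875 = 0.0338533 GPa^-1
Ex = 29.54 GPa

29.54 GPa


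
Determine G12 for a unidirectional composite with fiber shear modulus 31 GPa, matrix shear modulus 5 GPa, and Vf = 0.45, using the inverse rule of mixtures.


1/G12 = Vf/Gf + (1-Vf)/Gm = 0.45/31 + 0.55/5
G12 = 8.03 GPa

8.03 GPa


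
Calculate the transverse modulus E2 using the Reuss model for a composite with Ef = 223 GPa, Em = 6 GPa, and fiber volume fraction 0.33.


1/E2 = Vf/Ef + (1-Vf)/Em = 0.33/223 + 0.67/6
E2 = 8.84 GPa

8.84 GPa


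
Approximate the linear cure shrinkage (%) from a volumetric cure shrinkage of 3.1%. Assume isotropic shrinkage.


Linear shrinkage ≈ vol_shrink/3 = 3.1/3 = 1.033%

1.033%


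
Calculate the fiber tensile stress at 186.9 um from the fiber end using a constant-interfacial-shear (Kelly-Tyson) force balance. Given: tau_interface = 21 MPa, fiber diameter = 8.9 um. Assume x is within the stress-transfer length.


Force balance: sigma_f * (pi*d^2/4) = tau * (pi*d) * x  ->  sigma_f = 4 * tau * x / d
sigma_f = 4 * 21 * 186.9 / 8.9 = 1764.0 MPa

1764.0 MPa


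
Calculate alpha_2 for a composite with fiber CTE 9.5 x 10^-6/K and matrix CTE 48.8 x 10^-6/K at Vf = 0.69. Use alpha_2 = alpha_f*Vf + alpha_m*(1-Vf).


alpha_2 = alpha_f*Vf + alpha_m*(1-Vf) = 9.5*0.69 + 48.8*0.31 = 21.7 x 10^-6/K

21.7 x 10^-6/K


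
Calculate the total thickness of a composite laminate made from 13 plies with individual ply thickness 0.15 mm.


h = n * t_ply = 13 * 0.15 = 1.95 mm

1.95 mm


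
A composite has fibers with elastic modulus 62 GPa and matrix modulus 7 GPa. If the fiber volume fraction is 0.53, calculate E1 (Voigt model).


E1 = Ef*Vf + Em*(1-Vf) = 62*0.53 + 7*0.47 = 36.15 GPa

36.15 GPa


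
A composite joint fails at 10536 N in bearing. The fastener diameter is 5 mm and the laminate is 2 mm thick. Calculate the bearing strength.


sigma_br = F/(d*h) = 10536/(5*2) = 1053.6 MPa

1053.6 MPa


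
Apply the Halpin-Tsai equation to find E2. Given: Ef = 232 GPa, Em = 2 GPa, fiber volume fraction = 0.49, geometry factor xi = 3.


eta = (Ef/Em - 1)/(Ef/Em + xi) = (116.0 - 1)/(116.0 + 3) = 0.9664
E2 = Em*(1+xi*eta*Vf)/(1-eta*Vf) = 9.2 GPa

9.2 GPa


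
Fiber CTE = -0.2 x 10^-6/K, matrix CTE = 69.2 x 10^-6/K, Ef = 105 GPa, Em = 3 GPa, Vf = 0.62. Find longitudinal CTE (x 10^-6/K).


E1 = Ef*Vf + Em*(1-Vf) = 66.24
alpha_1 = (alpha_f*Ef*Vf + alpha_m*Em*(1-Vf))/E1 = 0.99 x 10^-6/K

0.99 x 10^-6/K


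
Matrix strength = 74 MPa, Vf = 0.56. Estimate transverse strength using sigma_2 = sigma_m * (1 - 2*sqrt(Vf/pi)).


factor = 1 - 2*sqrt(0.56/pi) = 0.1556
sigma_2 = 74 * 0.1556 = 11.51 MPa

11.51 MPa


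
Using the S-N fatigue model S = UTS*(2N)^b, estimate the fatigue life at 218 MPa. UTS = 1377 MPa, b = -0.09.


N = 0.5 * (S/UTS)^(1/b) = 0.5 * (218/1377)^(1/-0.09) = 3.9189e+08 cycles

3.9189e+08 cycles


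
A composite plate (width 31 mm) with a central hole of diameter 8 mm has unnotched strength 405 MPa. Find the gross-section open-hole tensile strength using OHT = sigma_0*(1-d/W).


OHT = sigma_0*(1-d/W) = 405*(1-8/31) = 300.5 MPa

300.5 MPa


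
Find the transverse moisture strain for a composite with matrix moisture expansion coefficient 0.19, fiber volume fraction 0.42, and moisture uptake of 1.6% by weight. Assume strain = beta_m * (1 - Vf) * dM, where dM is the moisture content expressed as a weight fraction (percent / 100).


dM = 1.6/100 = 0.016
strain = beta_m * (1-Vf) * dM = 0.19 * 0.58 * 0.016 = 0.0017632

0.0017632


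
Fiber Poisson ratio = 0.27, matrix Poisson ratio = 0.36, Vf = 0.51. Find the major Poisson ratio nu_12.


nu_12 = nu_f*Vf + nu_m*(1-Vf) = 0.27*0.51 + 0.36*0.49 = 0.3141

0.3141


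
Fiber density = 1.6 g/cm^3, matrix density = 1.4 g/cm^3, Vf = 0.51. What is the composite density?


rho_c = rho_f*Vf + rho_m*(1-Vf) = 1.6*0.51 + 1.4*0.49 = 1.502 g/cm^3

1.502 g/cm^3


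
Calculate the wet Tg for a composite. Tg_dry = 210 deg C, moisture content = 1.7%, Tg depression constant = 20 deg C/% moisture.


Tg_wet = Tg_dry - k*moisture = 210 - 20*1.7 = 176.0 deg C

176.0 deg C


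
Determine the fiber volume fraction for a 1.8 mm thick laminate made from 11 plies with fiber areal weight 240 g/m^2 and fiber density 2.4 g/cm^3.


Vf = n * FAW / (rho_f * h * 1000) = 11 * 240 / (2.4 * 1.8 * 1000) = 0.6111

0.6111


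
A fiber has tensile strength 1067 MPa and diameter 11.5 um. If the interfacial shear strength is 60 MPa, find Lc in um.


Lc = sigma_f * d / (2 * tau_i) = 1067 * 11.5 / (2 * 60) = 102.3 um

102.3 um


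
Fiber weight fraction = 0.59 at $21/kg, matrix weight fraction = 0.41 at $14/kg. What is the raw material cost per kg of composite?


Cost = cost_f*Wf + cost_m*Wm = 21*0.59 + 14*0.41 = $18.13/kg

$18.13/kg


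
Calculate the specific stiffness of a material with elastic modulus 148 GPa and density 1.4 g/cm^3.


Specific stiffness = E/rho = 148/1.4 = 105.7 GPa/(g/cm^3)

105.7 GPa/(g/cm^3)


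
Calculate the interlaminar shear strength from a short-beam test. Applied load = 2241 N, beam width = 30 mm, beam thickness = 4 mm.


ILSS = 3F/(4bh) = 3*2241/(4*30*4) = 14.01 MPa

14.01 MPa


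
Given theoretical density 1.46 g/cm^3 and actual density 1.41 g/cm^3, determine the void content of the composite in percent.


Void% = (rho_theo - rho_actual)/rho_theo * 100 = (1.46 - 1.41)/1.46 * 100 = 3.42%

3.42%


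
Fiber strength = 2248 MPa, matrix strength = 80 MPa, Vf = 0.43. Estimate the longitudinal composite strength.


sigma_1 = sigma_f*Vf + sigma_m*(1-Vf) = 2248*0.43 + 80*0.57 = 1012.2 MPa

1012.2 MPa


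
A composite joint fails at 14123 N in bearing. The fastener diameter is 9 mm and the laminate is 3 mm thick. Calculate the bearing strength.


sigma_br = F/(d*h) = 14123/(9*3) = 523.1 MPa

523.1 MPa


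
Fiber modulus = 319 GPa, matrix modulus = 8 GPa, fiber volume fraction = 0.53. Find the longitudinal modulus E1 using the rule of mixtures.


E1 = Ef*Vf + Em*(1-Vf) = 319*0.53 + 8*0.47 = 172.83 GPa

172.83 GPa


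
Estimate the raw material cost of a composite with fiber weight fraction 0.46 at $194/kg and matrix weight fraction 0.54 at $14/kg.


Cost = cost_f*Wf + cost_m*Wm = 194*0.46 + 14*0.54 = $96.8/kg

$96.8/kg


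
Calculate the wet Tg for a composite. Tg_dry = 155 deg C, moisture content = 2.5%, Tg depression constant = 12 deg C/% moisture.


Tg_wet = Tg_dry - k*moisture = 155 - 12*2.5 = 125.0 deg C

125.0 deg C


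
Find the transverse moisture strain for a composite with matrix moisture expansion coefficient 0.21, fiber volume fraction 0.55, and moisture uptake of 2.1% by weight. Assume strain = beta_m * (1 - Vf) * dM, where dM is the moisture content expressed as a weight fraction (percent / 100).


dM = 2.1/100 = 0.021
strain = beta_m * (1-Vf) * dM = 0.21 * 0.45 * 0.021 = 0.0019845

0.0019845


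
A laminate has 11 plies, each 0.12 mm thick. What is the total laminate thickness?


h = n * t_ply = 11 * 0.12 = 1.32 mm

1.32 mm


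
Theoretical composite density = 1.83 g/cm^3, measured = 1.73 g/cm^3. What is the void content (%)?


Void% = (rho_theo - rho_actual)/rho_theo * 100 = (1.83 - 1.73)/1.83 * 100 = 5.46%

5.46%


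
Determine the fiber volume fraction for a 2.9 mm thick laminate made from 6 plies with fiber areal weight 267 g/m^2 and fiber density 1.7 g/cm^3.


Vf = n * FAW / (rho_f * h * 1000) = 6 * 267 / (1.7 * 2.9 * 1000) = 0.3249

0.3249


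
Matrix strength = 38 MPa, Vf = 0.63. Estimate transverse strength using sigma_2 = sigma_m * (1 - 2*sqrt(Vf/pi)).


factor = 1 - 2*sqrt(0.63/pi) = 0.1044
sigma_2 = 38 * 0.1044 = 3.97 MPa

3.97 MPa


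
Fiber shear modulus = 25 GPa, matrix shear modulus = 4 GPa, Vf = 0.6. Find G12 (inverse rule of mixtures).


1/G12 = Vf/Gf + (1-Vf)/Gm = 0.6/25 + 0.4/4
G12 = 8.06 GPa

8.06 GPa


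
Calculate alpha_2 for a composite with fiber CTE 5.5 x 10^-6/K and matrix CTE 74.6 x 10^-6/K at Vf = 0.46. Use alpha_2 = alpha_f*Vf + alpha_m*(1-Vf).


alpha_2 = alpha_f*Vf + alpha_m*(1-Vf) = 5.5*0.46 + 74.6*0.54 = 42.8 x 10^-6/K

42.8 x 10^-6/K


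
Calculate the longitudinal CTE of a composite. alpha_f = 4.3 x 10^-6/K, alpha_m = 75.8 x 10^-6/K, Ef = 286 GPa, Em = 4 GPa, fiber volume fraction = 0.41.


E1 = Ef*Vf + Em*(1-Vf) = 119.62
alpha_1 = (alpha_f*Ef*Vf + alpha_m*Em*(1-Vf))/E1 = 5.71 x 10^-6/K

5.71 x 10^-6/K


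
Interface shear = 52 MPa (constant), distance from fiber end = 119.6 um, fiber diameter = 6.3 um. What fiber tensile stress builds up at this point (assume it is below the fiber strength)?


Force balance: sigma_f * (pi*d^2/4) = tau * (pi*d) * x  ->  sigma_f = 4 * tau * x / d
sigma_f = 4 * 52 * 119.6 / 6.3 = 3948.7 MPa

3948.7 MPa


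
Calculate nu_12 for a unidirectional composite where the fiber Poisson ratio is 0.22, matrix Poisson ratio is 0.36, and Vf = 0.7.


nu_12 = nu_f*Vf + nu_m*(1-Vf) = 0.22*0.7 + 0.36*0.3 = 0.262

0.262


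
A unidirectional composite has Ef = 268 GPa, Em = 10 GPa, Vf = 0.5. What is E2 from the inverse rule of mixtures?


1/E2 = Vf/Ef + (1-Vf)/Em = 0.5/268 + 0.5/10
E2 = 19.28 GPa

19.28 GPa


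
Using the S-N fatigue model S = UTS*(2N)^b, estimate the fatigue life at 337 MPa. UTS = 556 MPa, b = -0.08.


N = 0.5 * (S/UTS)^(1/b) = 0.5 * (337/556)^(1/-0.08) = 261.2349 cycles

261.2349 cycles


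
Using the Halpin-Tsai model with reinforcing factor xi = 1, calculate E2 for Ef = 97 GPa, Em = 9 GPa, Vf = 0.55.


eta = (Ef/Em - 1)/(Ef/Em + xi) = (10.7778 - 1)/(10.7778 + 1) = 0.8302
E2 = Em*(1+xi*eta*Vf)/(1-eta*Vf) = 24.13 GPa

24.13 GPa


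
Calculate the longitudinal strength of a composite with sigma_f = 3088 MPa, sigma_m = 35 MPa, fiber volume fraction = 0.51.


sigma_1 = sigma_f*Vf + sigma_m*(1-Vf) = 3088*0.51 + 35*0.49 = 1592.0 MPa

1592.0 MPa


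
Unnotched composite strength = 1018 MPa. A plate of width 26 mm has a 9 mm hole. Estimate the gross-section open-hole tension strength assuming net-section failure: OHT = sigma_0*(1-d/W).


OHT = sigma_0*(1-d/W) = 1018*(1-9/26) = 665.6 MPa

665.6 MPa


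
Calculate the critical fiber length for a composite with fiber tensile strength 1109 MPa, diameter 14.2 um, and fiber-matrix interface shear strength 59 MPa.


Lc = sigma_f * d / (2 * tau_i) = 1109 * 14.2 / (2 * 59) = 133.5 um

133.5 um


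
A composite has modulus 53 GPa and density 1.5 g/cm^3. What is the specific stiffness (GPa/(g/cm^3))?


Specific stiffness = E/rho = 53/1.5 = 35.3 GPa/(g/cm^3)

35.3 GPa/(g/cm^3)


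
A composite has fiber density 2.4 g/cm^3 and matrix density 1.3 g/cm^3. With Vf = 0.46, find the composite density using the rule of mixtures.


rho_c = rho_f*Vf + rho_m*(1-Vf) = 2.4*0.46 + 1.3*0.54 = 1.806 g/cm^3

1.806 g/cm^3


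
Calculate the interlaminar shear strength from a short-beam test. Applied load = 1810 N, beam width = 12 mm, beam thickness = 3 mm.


ILSS = 3F/(4bh) = 3*1810/(4*12*3) = 37.71 MPa

37.71 MPa


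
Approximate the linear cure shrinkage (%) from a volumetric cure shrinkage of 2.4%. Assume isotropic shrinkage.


Linear shrinkage ≈ vol_shrink/3 = 2.4/3 = 0.8%

0.8%


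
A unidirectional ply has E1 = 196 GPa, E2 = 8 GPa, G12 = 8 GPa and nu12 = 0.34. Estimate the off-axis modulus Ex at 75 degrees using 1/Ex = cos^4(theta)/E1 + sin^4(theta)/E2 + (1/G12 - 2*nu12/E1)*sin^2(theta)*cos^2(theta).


cos^4(75) = 0.004487, sin^4(75) = 0.870513, sin^2(75)*cos^2(75) = 0.0625
1/G12 - 2*nu12/E1 = 1/8 - 2*0.34/196 = 0.121531 GPa^-1
1/Ex = 0.004487/196 + 0.870513/8 + 0.121531*0.0625 = 0.1164326 GPa^-1
Ex = 8.59 GPa

8.59 GPa


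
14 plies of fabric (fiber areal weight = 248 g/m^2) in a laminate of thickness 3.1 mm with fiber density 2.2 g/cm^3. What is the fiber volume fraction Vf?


Vf = n * FAW / (rho_f * h * 1000) = 14 * 248 / (2.2 * 3.1 * 1000) = 0.5091

0.5091


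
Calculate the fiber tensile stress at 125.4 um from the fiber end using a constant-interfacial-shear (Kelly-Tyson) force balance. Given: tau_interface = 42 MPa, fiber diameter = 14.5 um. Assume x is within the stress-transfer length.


Force balance: sigma_f * (pi*d^2/4) = tau * (pi*d) * x  ->  sigma_f = 4 * tau * x / d
sigma_f = 4 * 42 * 125.4 / 14.5 = 1452.9 MPa

1452.9 MPa


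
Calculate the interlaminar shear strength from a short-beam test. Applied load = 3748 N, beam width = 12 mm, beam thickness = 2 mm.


ILSS = 3F/(4bh) = 3*3748/(4*12*2) = 117.13 MPa

117.13 MPa


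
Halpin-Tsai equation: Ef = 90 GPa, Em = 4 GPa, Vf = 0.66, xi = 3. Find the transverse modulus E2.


eta = (Ef/Em - 1)/(Ef/Em + xi) = (22.5 - 1)/(22.5 + 3) = 0.8431
E2 = Em*(1+xi*eta*Vf)/(1-eta*Vf) = 24.07 GPa

24.07 GPa


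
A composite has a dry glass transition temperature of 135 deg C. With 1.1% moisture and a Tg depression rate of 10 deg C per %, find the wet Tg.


Tg_wet = Tg_dry - k*moisture = 135 - 10*1.1 = 124.0 deg C

124.0 deg C


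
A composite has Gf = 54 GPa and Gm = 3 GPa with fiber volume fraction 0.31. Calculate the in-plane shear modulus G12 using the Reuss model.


1/G12 = Vf/Gf + (1-Vf)/Gm = 0.31/54 + 0.69/3
G12 = 4.24 GPa

4.24 GPa


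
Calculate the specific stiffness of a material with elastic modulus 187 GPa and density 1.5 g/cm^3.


Specific stiffness = E/rho = 187/1.5 = 124.7 GPa/(g/cm^3)

124.7 GPa/(g/cm^3)


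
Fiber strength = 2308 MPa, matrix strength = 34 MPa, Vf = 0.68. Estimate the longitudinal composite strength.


sigma_1 = sigma_f*Vf + sigma_m*(1-Vf) = 2308*0.68 + 34*0.32 = 1580.3 MPa

1580.3 MPa


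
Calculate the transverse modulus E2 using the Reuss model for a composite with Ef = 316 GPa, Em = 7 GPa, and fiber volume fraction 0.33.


1/E2 = Vf/Ef + (1-Vf)/Em = 0.33/316 + 0.67/7
E2 = 10.33 GPa

10.33 GPa


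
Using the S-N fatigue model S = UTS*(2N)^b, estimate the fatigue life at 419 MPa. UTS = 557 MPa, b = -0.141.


N = 0.5 * (S/UTS)^(1/b) = 0.5 * (419/557)^(1/-0.141) = 3.7658 cycles

3.7658 cycles


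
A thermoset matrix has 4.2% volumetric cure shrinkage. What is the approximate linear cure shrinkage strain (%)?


Linear shrinkage ≈ vol_shrink/3 = 4.2/3 = 1.4%

1.4%


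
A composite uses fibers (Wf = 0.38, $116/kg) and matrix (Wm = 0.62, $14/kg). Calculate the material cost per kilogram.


Cost = cost_f*Wf + cost_m*Wm = 116*0.38 + 14*0.62 = $52.76/kg

$52.76/kg


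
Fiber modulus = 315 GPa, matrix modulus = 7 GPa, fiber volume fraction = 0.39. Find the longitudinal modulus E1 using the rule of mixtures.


E1 = Ef*Vf + Em*(1-Vf) = 315*0.39 + 7*0.61 = 127.12 GPa

127.12 GPa


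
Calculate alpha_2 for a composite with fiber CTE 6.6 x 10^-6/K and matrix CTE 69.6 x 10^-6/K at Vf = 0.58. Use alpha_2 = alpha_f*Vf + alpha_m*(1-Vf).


alpha_2 = alpha_f*Vf + alpha_m*(1-Vf) = 6.6*0.58 + 69.6*0.42 = 33.1 x 10^-6/K

33.1 x 10^-6/K


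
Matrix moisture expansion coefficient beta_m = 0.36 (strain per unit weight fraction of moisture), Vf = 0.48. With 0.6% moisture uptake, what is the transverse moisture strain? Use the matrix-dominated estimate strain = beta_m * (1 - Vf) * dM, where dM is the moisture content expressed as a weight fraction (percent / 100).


dM = 0.6/100 = 0.006
strain = beta_m * (1-Vf) * dM = 0.36 * 0.52 * 0.006 = 0.0011232

0.0011232


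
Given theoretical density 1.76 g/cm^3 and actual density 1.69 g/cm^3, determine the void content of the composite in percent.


Void% = (rho_theo - rho_actual)/rho_theo * 100 = (1.76 - 1.69)/1.76 * 100 = 3.98%

3.98%
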